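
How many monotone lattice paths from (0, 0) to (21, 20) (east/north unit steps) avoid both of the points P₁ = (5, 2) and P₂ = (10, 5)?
Number of paths = 208730052870

Inclusion–exclusion. Total paths: C(41, 21) = 269128937220. Through P₁: C(7, 5)·C(34, 16) = 46283190030. Through P₂: C(15, 10)·C(26, 11) = 23201658480. Since P₁ is strictly southwest of P₂, a monotone path through both must visit P₁ then P₂; paths through both = C(7, 5)·C(8, 5)·C(26, 11) = 9085964160. Avoid both = 269128937220 − 46283190030 − 23201658480 + 9085964160 = 208730052870.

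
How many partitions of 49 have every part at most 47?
p(49, parts ≤ 47) = 173523

Use the recurrence p(n, m) = p(n, m−1) + p(n−m, m): either the largest part is < m (count p(n, m−1)) or the largest part is exactly m (remove one copy of m, count p(n−m, m)). With p(0, ·) = 1 this gives p(49, parts ≤ 47) = 173523. (By conjugating Young diagrams, this also counts partitions of 49 into at most 47 parts.)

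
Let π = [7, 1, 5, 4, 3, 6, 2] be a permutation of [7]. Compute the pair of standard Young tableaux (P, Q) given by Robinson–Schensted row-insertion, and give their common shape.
P = [1, 2, 6] / [3] / [4] / [5] / [7];  Q = [1, 3, 6] / [2] / [4] / [5] / [7];  common shape = (3, 1, 1, 1, 1)

Row-insert the values π_1, π_2, … into P one at a time, bumping the leftmost entry strictly greater than the inserted value down to the next row. The recording tableau Q records, in position (i, j), the step at which that cell was added to P.
  Insert 7 (step 1): P = [7];  Q = [1]
  Insert 1 (step 2): P = [1] / [7];  Q = [1] / [2]
  Insert 5 (step 3): P = [1, 5] / [7];  Q = [1, 3] / [2]
  Insert 4 (step 4): P = [1, 4] / [5] / [7];  Q = [1, 3] / [2] / [4]
  Insert 3 (step 5): P = [1, 3] / [4] / [5] / [7];  Q = [1, 3] / [2] / [4] / [5]
  Insert 6 (step 6): P = [1, 3, 6] / [4] / [5] / [7];  Q = [1, 3, 6] / [2] / [4] / [5]
  Insert 2 (step 7): P = [1, 2, 6] / [3] / [4] / [5] / [7];  Q = [1, 3, 6] / [2] / [4] / [5] / [7]
Final shape: (3, 1, 1, 1, 1).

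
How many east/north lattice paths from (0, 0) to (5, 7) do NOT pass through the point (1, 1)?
Number of paths = 372

Total paths from (0, 0) to (5, 7): C(12, 5) = 792. Paths through (1, 1): (paths (0, 0) → (1, 1)) × (paths (1, 1) → (5, 7)) = C(2, 1) · C(10, 4) = 2 · 210 = 420. Avoidance count = 792 − 420 = 372.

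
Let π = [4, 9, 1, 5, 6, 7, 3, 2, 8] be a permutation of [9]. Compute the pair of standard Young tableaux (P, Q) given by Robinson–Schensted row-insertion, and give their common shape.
P = [1, 2, 6, 7, 8] / [3, 5] / [4] / [9];  Q = [1, 2, 5, 6, 9] / [3, 4] / [7] / [8];  common shape = (5, 2, 1, 1)

Row-insert the values π_1, π_2, … into P one at a time, bumping the leftmost entry strictly greater than the inserted value down to the next row. The recording tableau Q records, in position (i, j), the step at which that cell was added to P.
  Insert 4 (step 1): P = [4];  Q = [1]
  Insert 9 (step 2): P = [4, 9];  Q = [1, 2]
  Insert 1 (step 3): P = [1, 9] / [4];  Q = [1, 2] / [3]
  Insert 5 (step 4): P = [1, 5] / [4, 9];  Q = [1, 2] / [3, 4]
  Insert 6 (step 5): P = [1, 5, 6] / [4, 9];  Q = [1, 2, 5] / [3, 4]
  Insert 7 (step 6): P = [1, 5, 6, 7] / [4, 9];  Q = [1, 2, 5, 6] / [3, 4]
  Insert 3 (step 7): P = [1, 3, 6, 7] / [4, 5] / [9];  Q = [1, 2, 5, 6] / [3, 4] / [7]
  Insert 2 (step 8): P = [1, 2, 6, 7] / [3, 5] / [4] / [9];  Q = [1, 2, 5, 6] / [3, 4] / [7] / [8]
  Insert 8 (step 9): P = [1, 2, 6, 7, 8] / [3, 5] / [4] / [9];  Q = [1, 2, 5, 6, 9] / [3, 4] / [7] / [8]
Final shape: (5, 2, 1, 1).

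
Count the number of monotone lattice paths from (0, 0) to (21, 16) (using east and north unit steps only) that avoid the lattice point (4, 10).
Number of paths = 12774726723

Total paths from (0, 0) to (21, 16): C(37, 21) = 12875774670. Paths through (4, 10): (paths (0, 0) → (4, 10)) × (paths (4, 10) → (21, 16)) = C(14, 4) · C(23, 17) = 1001 · 100947 = 101047947. Avoidance count = 12875774670 − 101047947 = 12774726723.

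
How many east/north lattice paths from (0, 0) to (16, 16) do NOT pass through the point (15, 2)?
Number of paths = 601078350

Total paths from (0, 0) to (16, 16): C(32, 16) = 601080390. Paths through (15, 2): (paths (0, 0) → (15, 2)) × (paths (15, 2) → (16, 16)) = C(17, 15) · C(15, 1) = 136 · 15 = 2040. Avoidance count = 601080390 − 2040 = 601078350.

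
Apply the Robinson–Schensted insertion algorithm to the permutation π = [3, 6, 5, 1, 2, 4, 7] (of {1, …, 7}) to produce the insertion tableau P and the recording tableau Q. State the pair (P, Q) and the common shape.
P = [1, 2, 4, 7] / [3, 5] / [6];  Q = [1, 2, 6, 7] / [3, 5] / [4];  common shape = (4, 2, 1)

Row-insert the values π_1, π_2, … into P one at a time, bumping the leftmost entry strictly greater than the inserted value down to the next row. The recording tableau Q records, in position (i, j), the step at which that cell was added to P.
  Insert 3 (step 1): P = [3];  Q = [1]
  Insert 6 (step 2): P = [3, 6];  Q = [1, 2]
  Insert 5 (step 3): P = [3, 5] / [6];  Q = [1, 2] / [3]
  Insert 1 (step 4): P = [1, 5] / [3] / [6];  Q = [1, 2] / [3] / [4]
  Insert 2 (step 5): P = [1, 2] / [3, 5] / [6];  Q = [1, 2] / [3, 5] / [4]
  Insert 4 (step 6): P = [1, 2, 4] / [3, 5] / [6];  Q = [1, 2, 6] / [3, 5] / [4]
  Insert 7 (step 7): P = [1, 2, 4, 7] / [3, 5] / [6];  Q = [1, 2, 6, 7] / [3, 5] / [4]
Final shape: (4, 2, 1).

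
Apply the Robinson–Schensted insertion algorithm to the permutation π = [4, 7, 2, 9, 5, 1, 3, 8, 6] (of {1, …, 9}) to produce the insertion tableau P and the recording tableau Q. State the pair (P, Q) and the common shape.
P = [1, 3, 6] / [2, 5, 8] / [4, 7, 9];  Q = [1, 2, 4] / [3, 5, 8] / [6, 7, 9];  common shape = (3, 3, 3)

Row-insert the values π_1, π_2, … into P one at a time, bumping the leftmost entry strictly greater than the inserted value down to the next row. The recording tableau Q records, in position (i, j), the step at which that cell was added to P.
  Insert 4 (step 1): P = [4];  Q = [1]
  Insert 7 (step 2): P = [4, 7];  Q = [1, 2]
  Insert 2 (step 3): P = [2, 7] / [4];  Q = [1, 2] / [3]
  Insert 9 (step 4): P = [2, 7, 9] / [4];  Q = [1, 2, 4] / [3]
  Insert 5 (step 5): P = [2, 5, 9] / [4, 7];  Q = [1, 2, 4] / [3, 5]
  Insert 1 (step 6): P = [1, 5, 9] / [2, 7] / [4];  Q = [1, 2, 4] / [3, 5] / [6]
  Insert 3 (step 7): P = [1, 3, 9] / [2, 5] / [4, 7];  Q = [1, 2, 4] / [3, 5] / [6, 7]
  Insert 8 (step 8): P = [1, 3, 8] / [2, 5, 9] / [4, 7];  Q = [1, 2, 4] / [3, 5, 8] / [6, 7]
  Insert 6 (step 9): P = [1, 3, 6] / [2, 5, 8] / [4, 7, 9];  Q = [1, 2, 4] / [3, 5, 8] / [6, 7, 9]
Final shape: (3, 3, 3).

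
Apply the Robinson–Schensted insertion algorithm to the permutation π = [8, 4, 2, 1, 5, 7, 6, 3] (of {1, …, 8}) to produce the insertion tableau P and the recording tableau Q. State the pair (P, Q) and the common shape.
P = [1, 3, 6] / [2, 5] / [4, 7] / [8];  Q = [1, 5, 6] / [2, 7] / [3, 8] / [4];  common shape = (3, 2, 2, 1)

Row-insert the values π_1, π_2, … into P one at a time, bumping the leftmost entry strictly greater than the inserted value down to the next row. The recording tableau Q records, in position (i, j), the step at which that cell was added to P.
  Insert 8 (step 1): P = [8];  Q = [1]
  Insert 4 (step 2): P = [4] / [8];  Q = [1] / [2]
  Insert 2 (step 3): P = [2] / [4] / [8];  Q = [1] / [2] / [3]
  Insert 1 (step 4): P = [1] / [2] / [4] / [8];  Q = [1] / [2] / [3] / [4]
  Insert 5 (step 5): P = [1, 5] / [2] / [4] / [8];  Q = [1, 5] / [2] / [3] / [4]
  Insert 7 (step 6): P = [1, 5, 7] / [2] / [4] / [8];  Q = [1, 5, 6] / [2] / [3] / [4]
  Insert 6 (step 7): P = [1, 5, 6] / [2, 7] / [4] / [8];  Q = [1, 5, 6] / [2, 7] / [3] / [4]
  Insert 3 (step 8): P = [1, 3, 6] / [2, 5] / [4, 7] / [8];  Q = [1, 5, 6] / [2, 7] / [3, 8] / [4]
Final shape: (3, 2, 2, 1).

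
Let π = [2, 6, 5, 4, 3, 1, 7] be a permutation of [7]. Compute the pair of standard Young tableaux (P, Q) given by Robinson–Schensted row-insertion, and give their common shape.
P = [1, 3, 7] / [2] / [4] / [5] / [6];  Q = [1, 2, 7] / [3] / [4] / [5] / [6];  common shape = (3, 1, 1, 1, 1)

Row-insert the values π_1, π_2, … into P one at a time, bumping the leftmost entry strictly greater than the inserted value down to the next row. The recording tableau Q records, in position (i, j), the step at which that cell was added to P.
  Insert 2 (step 1): P = [2];  Q = [1]
  Insert 6 (step 2): P = [2, 6];  Q = [1, 2]
  Insert 5 (step 3): P = [2, 5] / [6];  Q = [1, 2] / [3]
  Insert 4 (step 4): P = [2, 4] / [5] / [6];  Q = [1, 2] / [3] / [4]
  Insert 3 (step 5): P = [2, 3] / [4] / [5] / [6];  Q = [1, 2] / [3] / [4] / [5]
  Insert 1 (step 6): P = [1, 3] / [2] / [4] / [5] / [6];  Q = [1, 2] / [3] / [4] / [5] / [6]
  Insert 7 (step 7): P = [1, 3, 7] / [2] / [4] / [5] / [6];  Q = [1, 2, 7] / [3] / [4] / [5] / [6]
Final shape: (3, 1, 1, 1, 1).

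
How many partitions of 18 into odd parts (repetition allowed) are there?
p_odd(18) = 46

Enumerate partitions using only odd parts via the recurrence o(n, m) = o(n, m−2) + o(n−m, m) over odd m, starting from the largest odd part ≤ n. This gives p_odd(18) = 46. (Euler's theorem: equals the count of distinct-part partitions.)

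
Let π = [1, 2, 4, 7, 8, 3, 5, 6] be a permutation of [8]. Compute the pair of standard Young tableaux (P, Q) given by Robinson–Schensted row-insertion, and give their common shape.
P = [1, 2, 3, 5, 6] / [4, 7, 8];  Q = [1, 2, 3, 4, 5] / [6, 7, 8];  common shape = (5, 3)

Row-insert the values π_1, π_2, … into P one at a time, bumping the leftmost entry strictly greater than the inserted value down to the next row. The recording tableau Q records, in position (i, j), the step at which that cell was added to P.
  Insert 1 (step 1): P = [1];  Q = [1]
  Insert 2 (step 2): P = [1, 2];  Q = [1, 2]
  Insert 4 (step 3): P = [1, 2, 4];  Q = [1, 2, 3]
  Insert 7 (step 4): P = [1, 2, 4, 7];  Q = [1, 2, 3, 4]
  Insert 8 (step 5): P = [1, 2, 4, 7, 8];  Q = [1, 2, 3, 4, 5]
  Insert 3 (step 6): P = [1, 2, 3, 7, 8] / [4];  Q = [1, 2, 3, 4, 5] / [6]
  Insert 5 (step 7): P = [1, 2, 3, 5, 8] / [4, 7];  Q = [1, 2, 3, 4, 5] / [6, 7]
  Insert 6 (step 8): P = [1, 2, 3, 5, 6] / [4, 7, 8];  Q = [1, 2, 3, 4, 5] / [6, 7, 8]
Final shape: (5, 3).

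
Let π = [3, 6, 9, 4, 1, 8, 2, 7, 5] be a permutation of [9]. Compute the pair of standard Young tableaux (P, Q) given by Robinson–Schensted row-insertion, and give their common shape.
P = [1, 2, 5] / [3, 4, 7] / [6, 8] / [9];  Q = [1, 2, 3] / [4, 6, 8] / [5, 7] / [9];  common shape = (3, 3, 2, 1)

Row-insert the values π_1, π_2, … into P one at a time, bumping the leftmost entry strictly greater than the inserted value down to the next row. The recording tableau Q records, in position (i, j), the step at which that cell was added to P.
  Insert 3 (step 1): P = [3];  Q = [1]
  Insert 6 (step 2): P = [3, 6];  Q = [1, 2]
  Insert 9 (step 3): P = [3, 6, 9];  Q = [1, 2, 3]
  Insert 4 (step 4): P = [3, 4, 9] / [6];  Q = [1, 2, 3] / [4]
  Insert 1 (step 5): P = [1, 4, 9] / [3] / [6];  Q = [1, 2, 3] / [4] / [5]
  Insert 8 (step 6): P = [1, 4, 8] / [3, 9] / [6];  Q = [1, 2, 3] / [4, 6] / [5]
  Insert 2 (step 7): P = [1, 2, 8] / [3, 4] / [6, 9];  Q = [1, 2, 3] / [4, 6] / [5, 7]
  Insert 7 (step 8): P = [1, 2, 7] / [3, 4, 8] / [6, 9];  Q = [1, 2, 3] / [4, 6, 8] / [5, 7]
  Insert 5 (step 9): P = [1, 2, 5] / [3, 4, 7] / [6, 8] / [9];  Q = [1, 2, 3] / [4, 6, 8] / [5, 7] / [9]
Final shape: (3, 3, 2, 1).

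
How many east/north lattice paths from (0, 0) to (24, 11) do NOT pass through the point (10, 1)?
Number of paths = 395652084

Total paths from (0, 0) to (24, 11): C(35, 24) = 417225900. Paths through (10, 1): (paths (0, 0) → (10, 1)) × (paths (10, 1) → (24, 11)) = C(11, 10) · C(24, 14) = 11 · 1961256 = 21573816. Avoidance count = 417225900 − 21573816 = 395652084.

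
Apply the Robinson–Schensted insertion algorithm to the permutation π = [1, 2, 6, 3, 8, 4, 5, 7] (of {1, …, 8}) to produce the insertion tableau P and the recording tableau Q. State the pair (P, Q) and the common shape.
P = [1, 2, 3, 4, 5, 7] / [6, 8];  Q = [1, 2, 3, 5, 7, 8] / [4, 6];  common shape = (6, 2)

Row-insert the values π_1, π_2, … into P one at a time, bumping the leftmost entry strictly greater than the inserted value down to the next row. The recording tableau Q records, in position (i, j), the step at which that cell was added to P.
  Insert 1 (step 1): P = [1];  Q = [1]
  Insert 2 (step 2): P = [1, 2];  Q = [1, 2]
  Insert 6 (step 3): P = [1, 2, 6];  Q = [1, 2, 3]
  Insert 3 (step 4): P = [1, 2, 3] / [6];  Q = [1, 2, 3] / [4]
  Insert 8 (step 5): P = [1, 2, 3, 8] / [6];  Q = [1, 2, 3, 5] / [4]
  Insert 4 (step 6): P = [1, 2, 3, 4] / [6, 8];  Q = [1, 2, 3, 5] / [4, 6]
  Insert 5 (step 7): P = [1, 2, 3, 4, 5] / [6, 8];  Q = [1, 2, 3, 5, 7] / [4, 6]
  Insert 7 (step 8): P = [1, 2, 3, 4, 5, 7] / [6, 8];  Q = [1, 2, 3, 5, 7, 8] / [4, 6]
Final shape: (6, 2).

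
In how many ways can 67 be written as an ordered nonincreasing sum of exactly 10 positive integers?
p(67, 10 parts) = 141136

Partitions of n into exactly k parts are in bijection with partitions of n − k into at most k parts (subtract 1 from each part). So p(67, exactly 10) = p(57, parts ≤ 10). Computing via the recurrence p(m, j) = p(m, j−1) + p(m−j, j) gives 141136.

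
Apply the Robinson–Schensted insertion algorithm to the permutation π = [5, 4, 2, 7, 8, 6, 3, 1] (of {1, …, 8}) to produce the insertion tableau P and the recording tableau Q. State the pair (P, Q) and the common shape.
P = [1, 3, 8] / [2, 6] / [4, 7] / [5];  Q = [1, 4, 5] / [2, 6] / [3, 7] / [8];  common shape = (3, 2, 2, 1)

Row-insert the values π_1, π_2, … into P one at a time, bumping the leftmost entry strictly greater than the inserted value down to the next row. The recording tableau Q records, in position (i, j), the step at which that cell was added to P.
  Insert 5 (step 1): P = [5];  Q = [1]
  Insert 4 (step 2): P = [4] / [5];  Q = [1] / [2]
  Insert 2 (step 3): P = [2] / [4] / [5];  Q = [1] / [2] / [3]
  Insert 7 (step 4): P = [2, 7] / [4] / [5];  Q = [1, 4] / [2] / [3]
  Insert 8 (step 5): P = [2, 7, 8] / [4] / [5];  Q = [1, 4, 5] / [2] / [3]
  Insert 6 (step 6): P = [2, 6, 8] / [4, 7] / [5];  Q = [1, 4, 5] / [2, 6] / [3]
  Insert 3 (step 7): P = [2, 3, 8] / [4, 6] / [5, 7];  Q = [1, 4, 5] / [2, 6] / [3, 7]
  Insert 1 (step 8): P = [1, 3, 8] / [2, 6] / [4, 7] / [5];  Q = [1, 4, 5] / [2, 6] / [3, 7] / [8]
Final shape: (3, 2, 2, 1).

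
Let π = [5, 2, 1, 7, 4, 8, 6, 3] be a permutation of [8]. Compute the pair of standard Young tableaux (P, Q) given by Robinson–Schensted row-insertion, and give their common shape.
P = [1, 3, 6] / [2, 4, 8] / [5, 7];  Q = [1, 4, 6] / [2, 5, 7] / [3, 8];  common shape = (3, 3, 2)

Row-insert the values π_1, π_2, … into P one at a time, bumping the leftmost entry strictly greater than the inserted value down to the next row. The recording tableau Q records, in position (i, j), the step at which that cell was added to P.
  Insert 5 (step 1): P = [5];  Q = [1]
  Insert 2 (step 2): P = [2] / [5];  Q = [1] / [2]
  Insert 1 (step 3): P = [1] / [2] / [5];  Q = [1] / [2] / [3]
  Insert 7 (step 4): P = [1, 7] / [2] / [5];  Q = [1, 4] / [2] / [3]
  Insert 4 (step 5): P = [1, 4] / [2, 7] / [5];  Q = [1, 4] / [2, 5] / [3]
  Insert 8 (step 6): P = [1, 4, 8] / [2, 7] / [5];  Q = [1, 4, 6] / [2, 5] / [3]
  Insert 6 (step 7): P = [1, 4, 6] / [2, 7, 8] / [5];  Q = [1, 4, 6] / [2, 5, 7] / [3]
  Insert 3 (step 8): P = [1, 3, 6] / [2, 4, 8] / [5, 7];  Q = [1, 4, 6] / [2, 5, 7] / [3, 8]
Final shape: (3, 3, 2).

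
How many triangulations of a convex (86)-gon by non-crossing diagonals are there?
C_84 = 270557451039395118028642463289168566420671280440

These polygon triangulations are counted by the Catalan number C_n = (1/(n + 1)) · C(2n, n). For n = 84: C_84 = (1/85) · C(168, 84) = 22997383338348585032434609379579328145757058837400/85 = 270557451039395118028642463289168566420671280440.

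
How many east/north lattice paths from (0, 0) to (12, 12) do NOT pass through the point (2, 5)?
Number of paths = 2295748

Total paths from (0, 0) to (12, 12): C(24, 12) = 2704156. Paths through (2, 5): (paths (0, 0) → (2, 5)) × (paths (2, 5) → (12, 12)) = C(7, 2) · C(17, 10) = 21 · 19448 = 408408. Avoidance count = 2704156 − 408408 = 2295748.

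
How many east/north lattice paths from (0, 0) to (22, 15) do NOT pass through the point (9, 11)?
Number of paths = 8964454960

Total paths from (0, 0) to (22, 15): C(37, 22) = 9364199760. Paths through (9, 11): (paths (0, 0) → (9, 11)) × (paths (9, 11) → (22, 15)) = C(20, 9) · C(17, 13) = 167960 · 2380 = 399744800. Avoidance count = 9364199760 − 399744800 = 8964454960.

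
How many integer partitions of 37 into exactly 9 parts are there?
p(37, 9 parts) = 2194

Partitions of n into exactly k parts are in bijection with partitions of n − k into at most k parts (subtract 1 from each part). So p(37, exactly 9) = p(28, parts ≤ 9). Computing via the recurrence p(m, j) = p(m, j−1) + p(m−j, j) gives 2194.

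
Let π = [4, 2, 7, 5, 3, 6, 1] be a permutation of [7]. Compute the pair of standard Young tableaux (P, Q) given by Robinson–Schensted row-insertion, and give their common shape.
P = [1, 3, 6] / [2, 5] / [4] / [7];  Q = [1, 3, 6] / [2, 4] / [5] / [7];  common shape = (3, 2, 1, 1)

Row-insert the values π_1, π_2, … into P one at a time, bumping the leftmost entry strictly greater than the inserted value down to the next row. The recording tableau Q records, in position (i, j), the step at which that cell was added to P.
  Insert 4 (step 1): P = [4];  Q = [1]
  Insert 2 (step 2): P = [2] / [4];  Q = [1] / [2]
  Insert 7 (step 3): P = [2, 7] / [4];  Q = [1, 3] / [2]
  Insert 5 (step 4): P = [2, 5] / [4, 7];  Q = [1, 3] / [2, 4]
  Insert 3 (step 5): P = [2, 3] / [4, 5] / [7];  Q = [1, 3] / [2, 4] / [5]
  Insert 6 (step 6): P = [2, 3, 6] / [4, 5] / [7];  Q = [1, 3, 6] / [2, 4] / [5]
  Insert 1 (step 7): P = [1, 3, 6] / [2, 5] / [4] / [7];  Q = [1, 3, 6] / [2, 4] / [5] / [7]
Final shape: (3, 2, 1, 1).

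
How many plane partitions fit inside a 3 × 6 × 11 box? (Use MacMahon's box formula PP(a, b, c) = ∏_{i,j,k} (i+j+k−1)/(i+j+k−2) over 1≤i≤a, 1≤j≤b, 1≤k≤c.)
PP(3, 6, 11) = 31803696288

Evaluate the triple product over i = 1..3, j = 1..6, k = 1..11. The factors are (2/1) · (3/2) · (4/3) · (5/4) · (6/5) · (7/6) · (8/7) · (9/8) · … (198 factors total). The numerators and denominators telescope so the product is an integer; carrying out the multiplication exactly gives PP(3, 6, 11) = 31803696288.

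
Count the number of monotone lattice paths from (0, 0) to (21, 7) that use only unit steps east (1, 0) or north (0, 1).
Number of paths = 1184040

A monotone lattice path from (0, 0) to (21, 7) consists of 21 east steps and 7 north steps in some order, so it is determined by which 21 of the 28 steps are east. The count is C(28, 21) = 1184040.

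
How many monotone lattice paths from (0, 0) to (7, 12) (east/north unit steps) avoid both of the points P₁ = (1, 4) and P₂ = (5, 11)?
Number of paths = 27219

Inclusion–exclusion. Total paths: C(19, 7) = 50388. Through P₁: C(5, 1)·C(14, 6) = 15015. Through P₂: C(16, 5)·C(3, 2) = 13104. Since P₁ is strictly southwest of P₂, a monotone path through both must visit P₁ then P₂; paths through both = C(5, 1)·C(11, 4)·C(3, 2) = 4950. Avoid both = 50388 − 15015 − 13104 + 4950 = 27219.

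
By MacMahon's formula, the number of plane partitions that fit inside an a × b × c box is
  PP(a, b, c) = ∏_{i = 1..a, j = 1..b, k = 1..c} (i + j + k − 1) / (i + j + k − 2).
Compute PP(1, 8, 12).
PP(1, 8, 12) = 125970

Evaluate the triple product over i = 1..1, j = 1..8, k = 1..12. The factors are (2/1) · (3/2) · (4/3) · (5/4) · (6/5) · (7/6) · (8/7) · (9/8) · … (96 factors total). The numerators and denominators telescope so the product is an integer; carrying out the multiplication exactly gives PP(1, 8, 12) = 125970.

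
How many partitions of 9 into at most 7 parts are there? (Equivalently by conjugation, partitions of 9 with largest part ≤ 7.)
p(9, parts ≤ 7) = 28

Partitions of 9 with all parts ≤ 7: 7+2, 7+1+1, 6+3, 6+2+1, 6+1+1+1, 5+4, 5+3+1, 5+2+2, 5+2+1+1, 5+1+1+1+1, 4+4+1, 4+3+2, 4+3+1+1, 4+2+2+1, 4+2+1+1+1, 4+1+1+1+1+1, 3+3+3, 3+3+2+1, 3+3+1+1+1, 3+2+2+2, 3+2+2+1+1, 3+2+1+1+1+1, 3+1+1+1+1+1+1, 2+2+2+2+1, 2+2+2+1+1+1, 2+2+1+1+1+1+1, 2+1+1+1+1+1+1+1, 1+1+1+1+1+1+1+1+1. Count = 28.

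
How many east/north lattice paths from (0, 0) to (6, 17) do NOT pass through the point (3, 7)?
Number of paths = 66627

Total paths from (0, 0) to (6, 17): C(23, 6) = 100947. Paths through (3, 7): (paths (0, 0) → (3, 7)) × (paths (3, 7) → (6, 17)) = C(10, 3) · C(13, 3) = 120 · 286 = 34320. Avoidance count = 100947 − 34320 = 66627.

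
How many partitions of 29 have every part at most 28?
p(29, parts ≤ 28) = 4564

Use the recurrence p(n, m) = p(n, m−1) + p(n−m, m): either the largest part is < m (count p(n, m−1)) or the largest part is exactly m (remove one copy of m, count p(n−m, m)). With p(0, ·) = 1 this gives p(29, parts ≤ 28) = 4564. (By conjugating Young diagrams, this also counts partitions of 29 into at most 28 parts.)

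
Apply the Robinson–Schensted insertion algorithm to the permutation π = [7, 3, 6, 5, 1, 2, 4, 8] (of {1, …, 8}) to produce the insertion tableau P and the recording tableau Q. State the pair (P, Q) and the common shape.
P = [1, 2, 4, 8] / [3, 5] / [6] / [7];  Q = [1, 3, 7, 8] / [2, 6] / [4] / [5];  common shape = (4, 2, 1, 1)

Row-insert the values π_1, π_2, … into P one at a time, bumping the leftmost entry strictly greater than the inserted value down to the next row. The recording tableau Q records, in position (i, j), the step at which that cell was added to P.
  Insert 7 (step 1): P = [7];  Q = [1]
  Insert 3 (step 2): P = [3] / [7];  Q = [1] / [2]
  Insert 6 (step 3): P = [3, 6] / [7];  Q = [1, 3] / [2]
  Insert 5 (step 4): P = [3, 5] / [6] / [7];  Q = [1, 3] / [2] / [4]
  Insert 1 (step 5): P = [1, 5] / [3] / [6] / [7];  Q = [1, 3] / [2] / [4] / [5]
  Insert 2 (step 6): P = [1, 2] / [3, 5] / [6] / [7];  Q = [1, 3] / [2, 6] / [4] / [5]
  Insert 4 (step 7): P = [1, 2, 4] / [3, 5] / [6] / [7];  Q = [1, 3, 7] / [2, 6] / [4] / [5]
  Insert 8 (step 8): P = [1, 2, 4, 8] / [3, 5] / [6] / [7];  Q = [1, 3, 7, 8] / [2, 6] / [4] / [5]
Final shape: (4, 2, 1, 1).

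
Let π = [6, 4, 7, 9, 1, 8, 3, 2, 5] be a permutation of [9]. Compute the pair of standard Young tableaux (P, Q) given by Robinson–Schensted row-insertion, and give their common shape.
P = [1, 2, 5] / [3, 7, 8] / [4, 9] / [6];  Q = [1, 3, 4] / [2, 6, 9] / [5, 7] / [8];  common shape = (3, 3, 2, 1)

Row-insert the values π_1, π_2, … into P one at a time, bumping the leftmost entry strictly greater than the inserted value down to the next row. The recording tableau Q records, in position (i, j), the step at which that cell was added to P.
  Insert 6 (step 1): P = [6];  Q = [1]
  Insert 4 (step 2): P = [4] / [6];  Q = [1] / [2]
  Insert 7 (step 3): P = [4, 7] / [6];  Q = [1, 3] / [2]
  Insert 9 (step 4): P = [4, 7, 9] / [6];  Q = [1, 3, 4] / [2]
  Insert 1 (step 5): P = [1, 7, 9] / [4] / [6];  Q = [1, 3, 4] / [2] / [5]
  Insert 8 (step 6): P = [1, 7, 8] / [4, 9] / [6];  Q = [1, 3, 4] / [2, 6] / [5]
  Insert 3 (step 7): P = [1, 3, 8] / [4, 7] / [6, 9];  Q = [1, 3, 4] / [2, 6] / [5, 7]
  Insert 2 (step 8): P = [1, 2, 8] / [3, 7] / [4, 9] / [6];  Q = [1, 3, 4] / [2, 6] / [5, 7] / [8]
  Insert 5 (step 9): P = [1, 2, 5] / [3, 7, 8] / [4, 9] / [6];  Q = [1, 3, 4] / [2, 6, 9] / [5, 7] / [8]
Final shape: (3, 3, 2, 1).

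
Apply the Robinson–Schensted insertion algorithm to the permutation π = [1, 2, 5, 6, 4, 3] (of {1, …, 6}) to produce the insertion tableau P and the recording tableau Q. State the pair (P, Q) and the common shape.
P = [1, 2, 3, 6] / [4] / [5];  Q = [1, 2, 3, 4] / [5] / [6];  common shape = (4, 1, 1)

Row-insert the values π_1, π_2, … into P one at a time, bumping the leftmost entry strictly greater than the inserted value down to the next row. The recording tableau Q records, in position (i, j), the step at which that cell was added to P.
  Insert 1 (step 1): P = [1];  Q = [1]
  Insert 2 (step 2): P = [1, 2];  Q = [1, 2]
  Insert 5 (step 3): P = [1, 2, 5];  Q = [1, 2, 3]
  Insert 6 (step 4): P = [1, 2, 5, 6];  Q = [1, 2, 3, 4]
  Insert 4 (step 5): P = [1, 2, 4, 6] / [5];  Q = [1, 2, 3, 4] / [5]
  Insert 3 (step 6): P = [1, 2, 3, 6] / [4] / [5];  Q = [1, 2, 3, 4] / [5] / [6]
Final shape: (4, 1, 1).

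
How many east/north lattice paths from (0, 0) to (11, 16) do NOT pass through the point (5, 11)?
Number of paths = 11019879

Total paths from (0, 0) to (11, 16): C(27, 11) = 13037895. Paths through (5, 11): (paths (0, 0) → (5, 11)) × (paths (5, 11) → (11, 16)) = C(16, 5) · C(11, 6) = 4368 · 462 = 2018016. Avoidance count = 13037895 − 2018016 = 11019879.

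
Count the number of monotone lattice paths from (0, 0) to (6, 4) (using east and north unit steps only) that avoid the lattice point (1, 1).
Number of paths = 98

Total paths from (0, 0) to (6, 4): C(10, 6) = 210. Paths through (1, 1): (paths (0, 0) → (1, 1)) × (paths (1, 1) → (6, 4)) = C(2, 1) · C(8, 5) = 2 · 56 = 112. Avoidance count = 210 − 112 = 98.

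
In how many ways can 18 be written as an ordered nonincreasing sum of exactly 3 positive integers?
p(18, 3 parts) = 27

Partitions of n into exactly k parts are in bijection with partitions of n − k into at most k parts (subtract 1 from each part). So p(18, exactly 3) = p(15, parts ≤ 3). Computing via the recurrence p(m, j) = p(m, j−1) + p(m−j, j) gives 27.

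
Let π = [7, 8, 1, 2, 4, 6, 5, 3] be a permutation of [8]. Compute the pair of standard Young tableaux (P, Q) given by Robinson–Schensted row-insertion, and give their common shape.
P = [1, 2, 3, 5] / [4, 8] / [6] / [7];  Q = [1, 2, 5, 6] / [3, 4] / [7] / [8];  common shape = (4, 2, 1, 1)

Row-insert the values π_1, π_2, … into P one at a time, bumping the leftmost entry strictly greater than the inserted value down to the next row. The recording tableau Q records, in position (i, j), the step at which that cell was added to P.
  Insert 7 (step 1): P = [7];  Q = [1]
  Insert 8 (step 2): P = [7, 8];  Q = [1, 2]
  Insert 1 (step 3): P = [1, 8] / [7];  Q = [1, 2] / [3]
  Insert 2 (step 4): P = [1, 2] / [7, 8];  Q = [1, 2] / [3, 4]
  Insert 4 (step 5): P = [1, 2, 4] / [7, 8];  Q = [1, 2, 5] / [3, 4]
  Insert 6 (step 6): P = [1, 2, 4, 6] / [7, 8];  Q = [1, 2, 5, 6] / [3, 4]
  Insert 5 (step 7): P = [1, 2, 4, 5] / [6, 8] / [7];  Q = [1, 2, 5, 6] / [3, 4] / [7]
  Insert 3 (step 8): P = [1, 2, 3, 5] / [4, 8] / [6] / [7];  Q = [1, 2, 5, 6] / [3, 4] / [7] / [8]
Final shape: (4, 2, 1, 1).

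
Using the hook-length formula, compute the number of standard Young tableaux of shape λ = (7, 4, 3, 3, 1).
# SYT of shape (7, 4, 3, 3, 1) = 8019648

Hook-length formula: f^λ = n! / Π hook(c), product over all cells c of the Young diagram. For λ = (7, 4, 3, 3, 1), n = 18 boxes. Hook lengths by row (left-to-right, top-to-bottom): [11, 9, 8, 5, 3, 2, 1]; [7, 5, 4, 1]; [5, 3, 2]; [4, 2, 1]; [1]. Product of hooks = 798336000. So f^λ = 18! / 798336000 = 6402373705728000 / 798336000 = 8019648.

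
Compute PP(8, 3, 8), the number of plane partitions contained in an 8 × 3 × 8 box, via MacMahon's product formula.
PP(8, 3, 8) = 33803832920

Evaluate the triple product over i = 1..8, j = 1..3, k = 1..8. The factors are (2/1) · (3/2) · (4/3) · (5/4) · (6/5) · (7/6) · (8/7) · (9/8) · … (192 factors total). The numerators and denominators telescope so the product is an integer; carrying out the multiplication exactly gives PP(8, 3, 8) = 33803832920.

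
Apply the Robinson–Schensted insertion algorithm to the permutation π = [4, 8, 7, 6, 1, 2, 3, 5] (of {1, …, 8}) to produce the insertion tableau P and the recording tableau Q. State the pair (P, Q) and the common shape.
P = [1, 2, 3, 5] / [4, 6] / [7] / [8];  Q = [1, 2, 7, 8] / [3, 6] / [4] / [5];  common shape = (4, 2, 1, 1)

Row-insert the values π_1, π_2, … into P one at a time, bumping the leftmost entry strictly greater than the inserted value down to the next row. The recording tableau Q records, in position (i, j), the step at which that cell was added to P.
  Insert 4 (step 1): P = [4];  Q = [1]
  Insert 8 (step 2): P = [4, 8];  Q = [1, 2]
  Insert 7 (step 3): P = [4, 7] / [8];  Q = [1, 2] / [3]
  Insert 6 (step 4): P = [4, 6] / [7] / [8];  Q = [1, 2] / [3] / [4]
  Insert 1 (step 5): P = [1, 6] / [4] / [7] / [8];  Q = [1, 2] / [3] / [4] / [5]
  Insert 2 (step 6): P = [1, 2] / [4, 6] / [7] / [8];  Q = [1, 2] / [3, 6] / [4] / [5]
  Insert 3 (step 7): P = [1, 2, 3] / [4, 6] / [7] / [8];  Q = [1, 2, 7] / [3, 6] / [4] / [5]
  Insert 5 (step 8): P = [1, 2, 3, 5] / [4, 6] / [7] / [8];  Q = [1, 2, 7, 8] / [3, 6] / [4] / [5]
Final shape: (4, 2, 1, 1).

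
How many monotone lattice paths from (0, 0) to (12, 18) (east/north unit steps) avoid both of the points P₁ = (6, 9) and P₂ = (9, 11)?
Number of paths = 47294000

Inclusion–exclusion. Total paths: C(30, 12) = 86493225. Through P₁: C(15, 6)·C(15, 6) = 25050025. Through P₂: C(20, 9)·C(10, 3) = 20155200. Since P₁ is strictly southwest of P₂, a monotone path through both must visit P₁ then P₂; paths through both = C(15, 6)·C(5, 3)·C(10, 3) = 6006000. Avoid both = 86493225 − 25050025 − 20155200 + 6006000 = 47294000.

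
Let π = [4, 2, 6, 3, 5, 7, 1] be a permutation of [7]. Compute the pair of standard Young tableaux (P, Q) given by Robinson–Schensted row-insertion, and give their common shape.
P = [1, 3, 5, 7] / [2, 6] / [4];  Q = [1, 3, 5, 6] / [2, 4] / [7];  common shape = (4, 2, 1)

Row-insert the values π_1, π_2, … into P one at a time, bumping the leftmost entry strictly greater than the inserted value down to the next row. The recording tableau Q records, in position (i, j), the step at which that cell was added to P.
  Insert 4 (step 1): P = [4];  Q = [1]
  Insert 2 (step 2): P = [2] / [4];  Q = [1] / [2]
  Insert 6 (step 3): P = [2, 6] / [4];  Q = [1, 3] / [2]
  Insert 3 (step 4): P = [2, 3] / [4, 6];  Q = [1, 3] / [2, 4]
  Insert 5 (step 5): P = [2, 3, 5] / [4, 6];  Q = [1, 3, 5] / [2, 4]
  Insert 7 (step 6): P = [2, 3, 5, 7] / [4, 6];  Q = [1, 3, 5, 6] / [2, 4]
  Insert 1 (step 7): P = [1, 3, 5, 7] / [2, 6] / [4];  Q = [1, 3, 5, 6] / [2, 4] / [7]
Final shape: (4, 2, 1).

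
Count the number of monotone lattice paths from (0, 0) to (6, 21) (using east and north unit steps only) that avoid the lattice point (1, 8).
Number of paths = 218898

Total paths from (0, 0) to (6, 21): C(27, 6) = 296010. Paths through (1, 8): (paths (0, 0) → (1, 8)) × (paths (1, 8) → (6, 21)) = C(9, 1) · C(18, 5) = 9 · 8568 = 77112. Avoidance count = 296010 − 77112 = 218898.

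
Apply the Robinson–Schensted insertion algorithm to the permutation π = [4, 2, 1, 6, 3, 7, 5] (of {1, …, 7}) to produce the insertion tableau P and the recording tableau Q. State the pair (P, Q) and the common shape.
P = [1, 3, 5] / [2, 6, 7] / [4];  Q = [1, 4, 6] / [2, 5, 7] / [3];  common shape = (3, 3, 1)

Row-insert the values π_1, π_2, … into P one at a time, bumping the leftmost entry strictly greater than the inserted value down to the next row. The recording tableau Q records, in position (i, j), the step at which that cell was added to P.
  Insert 4 (step 1): P = [4];  Q = [1]
  Insert 2 (step 2): P = [2] / [4];  Q = [1] / [2]
  Insert 1 (step 3): P = [1] / [2] / [4];  Q = [1] / [2] / [3]
  Insert 6 (step 4): P = [1, 6] / [2] / [4];  Q = [1, 4] / [2] / [3]
  Insert 3 (step 5): P = [1, 3] / [2, 6] / [4];  Q = [1, 4] / [2, 5] / [3]
  Insert 7 (step 6): P = [1, 3, 7] / [2, 6] / [4];  Q = [1, 4, 6] / [2, 5] / [3]
  Insert 5 (step 7): P = [1, 3, 5] / [2, 6, 7] / [4];  Q = [1, 4, 6] / [2, 5, 7] / [3]
Final shape: (3, 3, 1).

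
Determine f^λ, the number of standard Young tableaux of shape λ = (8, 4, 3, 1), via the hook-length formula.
# SYT of shape (8, 4, 3, 1) = 318500

Hook-length formula: f^λ = n! / Π hook(c), product over all cells c of the Young diagram. For λ = (8, 4, 3, 1), n = 16 boxes. Hook lengths by row (left-to-right, top-to-bottom): [11, 9, 8, 6, 4, 3, 2, 1]; [6, 4, 3, 1]; [4, 2, 1]; [1]. Product of hooks = 65691648. So f^λ = 16! / 65691648 = 20922789888000 / 65691648 = 318500.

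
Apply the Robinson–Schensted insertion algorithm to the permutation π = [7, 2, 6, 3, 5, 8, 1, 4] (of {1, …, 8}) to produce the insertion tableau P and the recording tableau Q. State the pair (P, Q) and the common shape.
P = [1, 3, 4, 8] / [2, 5] / [6] / [7];  Q = [1, 3, 5, 6] / [2, 8] / [4] / [7];  common shape = (4, 2, 1, 1)

Row-insert the values π_1, π_2, … into P one at a time, bumping the leftmost entry strictly greater than the inserted value down to the next row. The recording tableau Q records, in position (i, j), the step at which that cell was added to P.
  Insert 7 (step 1): P = [7];  Q = [1]
  Insert 2 (step 2): P = [2] / [7];  Q = [1] / [2]
  Insert 6 (step 3): P = [2, 6] / [7];  Q = [1, 3] / [2]
  Insert 3 (step 4): P = [2, 3] / [6] / [7];  Q = [1, 3] / [2] / [4]
  Insert 5 (step 5): P = [2, 3, 5] / [6] / [7];  Q = [1, 3, 5] / [2] / [4]
  Insert 8 (step 6): P = [2, 3, 5, 8] / [6] / [7];  Q = [1, 3, 5, 6] / [2] / [4]
  Insert 1 (step 7): P = [1, 3, 5, 8] / [2] / [6] / [7];  Q = [1, 3, 5, 6] / [2] / [4] / [7]
  Insert 4 (step 8): P = [1, 3, 4, 8] / [2, 5] / [6] / [7];  Q = [1, 3, 5, 6] / [2, 8] / [4] / [7]
Final shape: (4, 2, 1, 1).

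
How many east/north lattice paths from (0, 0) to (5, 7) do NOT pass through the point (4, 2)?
Number of paths = 702

Total paths from (0, 0) to (5, 7): C(12, 5) = 792. Paths through (4, 2): (paths (0, 0) → (4, 2)) × (paths (4, 2) → (5, 7)) = C(6, 4) · C(6, 1) = 15 · 6 = 90. Avoidance count = 792 − 90 = 702.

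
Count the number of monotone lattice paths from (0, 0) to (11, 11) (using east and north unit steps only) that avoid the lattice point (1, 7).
Number of paths = 697424

Total paths from (0, 0) to (11, 11): C(22, 11) = 705432. Paths through (1, 7): (paths (0, 0) → (1, 7)) × (paths (1, 7) → (11, 11)) = C(8, 1) · C(14, 10) = 8 · 1001 = 8008. Avoidance count = 705432 − 8008 = 697424.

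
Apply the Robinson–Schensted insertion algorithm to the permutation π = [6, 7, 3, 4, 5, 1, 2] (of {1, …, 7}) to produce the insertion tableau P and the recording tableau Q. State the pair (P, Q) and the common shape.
P = [1, 2, 5] / [3, 4] / [6, 7];  Q = [1, 2, 5] / [3, 4] / [6, 7];  common shape = (3, 2, 2)

Row-insert the values π_1, π_2, … into P one at a time, bumping the leftmost entry strictly greater than the inserted value down to the next row. The recording tableau Q records, in position (i, j), the step at which that cell was added to P.
  Insert 6 (step 1): P = [6];  Q = [1]
  Insert 7 (step 2): P = [6, 7];  Q = [1, 2]
  Insert 3 (step 3): P = [3, 7] / [6];  Q = [1, 2] / [3]
  Insert 4 (step 4): P = [3, 4] / [6, 7];  Q = [1, 2] / [3, 4]
  Insert 5 (step 5): P = [3, 4, 5] / [6, 7];  Q = [1, 2, 5] / [3, 4]
  Insert 1 (step 6): P = [1, 4, 5] / [3, 7] / [6];  Q = [1, 2, 5] / [3, 4] / [6]
  Insert 2 (step 7): P = [1, 2, 5] / [3, 4] / [6, 7];  Q = [1, 2, 5] / [3, 4] / [6, 7]
Final shape: (3, 2, 2).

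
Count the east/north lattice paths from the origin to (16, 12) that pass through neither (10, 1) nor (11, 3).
Number of paths = 29622957

Inclusion–exclusion. Total paths: C(28, 16) = 30421755. Through P₁: C(11, 10)·C(17, 6) = 136136. Through P₂: C(14, 11)·C(14, 5) = 728728. Since P₁ is strictly southwest of P₂, a monotone path through both must visit P₁ then P₂; paths through both = C(11, 10)·C(3, 1)·C(14, 5) = 66066. Avoid both = 30421755 − 136136 − 728728 + 66066 = 29622957.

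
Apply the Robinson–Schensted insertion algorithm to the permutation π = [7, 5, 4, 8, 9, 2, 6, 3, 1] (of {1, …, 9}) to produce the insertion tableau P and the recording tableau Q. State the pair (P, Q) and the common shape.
P = [1, 3, 9] / [2, 6] / [4, 8] / [5] / [7];  Q = [1, 4, 5] / [2, 7] / [3, 8] / [6] / [9];  common shape = (3, 2, 2, 1, 1)

Row-insert the values π_1, π_2, … into P one at a time, bumping the leftmost entry strictly greater than the inserted value down to the next row. The recording tableau Q records, in position (i, j), the step at which that cell was added to P.
  Insert 7 (step 1): P = [7];  Q = [1]
  Insert 5 (step 2): P = [5] / [7];  Q = [1] / [2]
  Insert 4 (step 3): P = [4] / [5] / [7];  Q = [1] / [2] / [3]
  Insert 8 (step 4): P = [4, 8] / [5] / [7];  Q = [1, 4] / [2] / [3]
  Insert 9 (step 5): P = [4, 8, 9] / [5] / [7];  Q = [1, 4, 5] / [2] / [3]
  Insert 2 (step 6): P = [2, 8, 9] / [4] / [5] / [7];  Q = [1, 4, 5] / [2] / [3] / [6]
  Insert 6 (step 7): P = [2, 6, 9] / [4, 8] / [5] / [7];  Q = [1, 4, 5] / [2, 7] / [3] / [6]
  Insert 3 (step 8): P = [2, 3, 9] / [4, 6] / [5, 8] / [7];  Q = [1, 4, 5] / [2, 7] / [3, 8] / [6]
  Insert 1 (step 9): P = [1, 3, 9] / [2, 6] / [4, 8] / [5] / [7];  Q = [1, 4, 5] / [2, 7] / [3, 8] / [6] / [9]
Final shape: (3, 2, 2, 1, 1).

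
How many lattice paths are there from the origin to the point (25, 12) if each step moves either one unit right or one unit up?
Number of paths = 1852482996

A monotone lattice path from (0, 0) to (25, 12) consists of 25 east steps and 12 north steps in some order, so it is determined by which 25 of the 37 steps are east. The count is C(37, 25) = 1852482996.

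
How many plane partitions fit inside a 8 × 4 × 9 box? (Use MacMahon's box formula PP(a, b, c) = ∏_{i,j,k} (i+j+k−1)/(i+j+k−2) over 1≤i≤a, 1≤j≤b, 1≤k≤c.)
PP(8, 4, 9) = 151561524301616

Evaluate the triple product over i = 1..8, j = 1..4, k = 1..9. The factors are (2/1) · (3/2) · (4/3) · (5/4) · (6/5) · (7/6) · (8/7) · (9/8) · … (288 factors total). The numerators and denominators telescope so the product is an integer; carrying out the multiplication exactly gives PP(8, 4, 9) = 151561524301616.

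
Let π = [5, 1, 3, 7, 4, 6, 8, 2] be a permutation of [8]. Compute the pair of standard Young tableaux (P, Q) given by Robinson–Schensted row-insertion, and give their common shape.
P = [1, 2, 4, 6, 8] / [3, 7] / [5];  Q = [1, 3, 4, 6, 7] / [2, 5] / [8];  common shape = (5, 2, 1)

Row-insert the values π_1, π_2, … into P one at a time, bumping the leftmost entry strictly greater than the inserted value down to the next row. The recording tableau Q records, in position (i, j), the step at which that cell was added to P.
  Insert 5 (step 1): P = [5];  Q = [1]
  Insert 1 (step 2): P = [1] / [5];  Q = [1] / [2]
  Insert 3 (step 3): P = [1, 3] / [5];  Q = [1, 3] / [2]
  Insert 7 (step 4): P = [1, 3, 7] / [5];  Q = [1, 3, 4] / [2]
  Insert 4 (step 5): P = [1, 3, 4] / [5, 7];  Q = [1, 3, 4] / [2, 5]
  Insert 6 (step 6): P = [1, 3, 4, 6] / [5, 7];  Q = [1, 3, 4, 6] / [2, 5]
  Insert 8 (step 7): P = [1, 3, 4, 6, 8] / [5, 7];  Q = [1, 3, 4, 6, 7] / [2, 5]
  Insert 2 (step 8): P = [1, 2, 4, 6, 8] / [3, 7] / [5];  Q = [1, 3, 4, 6, 7] / [2, 5] / [8]
Final shape: (5, 2, 1).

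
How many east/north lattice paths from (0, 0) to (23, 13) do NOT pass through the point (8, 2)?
Number of paths = 1963112400

Total paths from (0, 0) to (23, 13): C(36, 23) = 2310789600. Paths through (8, 2): (paths (0, 0) → (8, 2)) × (paths (8, 2) → (23, 13)) = C(10, 8) · C(26, 15) = 45 · 7726160 = 347677200. Avoidance count = 2310789600 − 347677200 = 1963112400.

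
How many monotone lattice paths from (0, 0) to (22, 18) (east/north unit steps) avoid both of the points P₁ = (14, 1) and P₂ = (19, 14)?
Number of paths = 84710214375

Inclusion–exclusion. Total paths: C(40, 22) = 113380261800. Through P₁: C(15, 14)·C(25, 8) = 16223625. Through P₂: C(33, 19)·C(7, 3) = 28658322000. Since P₁ is strictly southwest of P₂, a monotone path through both must visit P₁ then P₂; paths through both = C(15, 14)·C(18, 5)·C(7, 3) = 4498200. Avoid both = 113380261800 − 16223625 − 28658322000 + 4498200 = 84710214375.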